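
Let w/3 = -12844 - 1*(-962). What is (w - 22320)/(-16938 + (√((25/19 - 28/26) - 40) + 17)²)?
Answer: 4918244235554/1416225873429 + 40566539*I*√2425787/1416225873429 ≈ 3.4728 + 0.044613*I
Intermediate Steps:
w = -35646 (w = 3*(-12844 - 1*(-962)) = 3*(-12844 + 962) = 3*(-11882) = -35646)
(w - 22320)/(-16938 + (√((25/19 - 28/26) - 40) + 17)²) = (-35646 - 22320)/(-16938 + (√((25/19 - 28/26) - 40) + 17)²) = -57966/(-16938 + (√((25*(1/19) - 28*1/26) - 40) + 17)²) = -57966/(-16938 + (√((25/19 - 14/13) - 40) + 17)²) = -57966/(-16938 + (√(59/247 - 40) + 17)²) = -57966/(-16938 + (√(-9821/247) + 17)²) = -57966/(-16938 + (I*√2425787/247 + 17)²) = -57966/(-16938 + (17 + I*√2425787/247)²)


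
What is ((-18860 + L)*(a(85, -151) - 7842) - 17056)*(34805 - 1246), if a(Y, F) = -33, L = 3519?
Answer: 4053702992321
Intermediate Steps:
((-18860 + L)*(a(85, -151) - 7842) - 17056)*(34805 - 1246) = ((-18860 + 3519)*(-33 - 7842) - 17056)*(34805 - 1246) = (-15341*(-7875) - 17056)*33559 = (120810375 - 17056)*33559 = 120793319*33559 = 4053702992321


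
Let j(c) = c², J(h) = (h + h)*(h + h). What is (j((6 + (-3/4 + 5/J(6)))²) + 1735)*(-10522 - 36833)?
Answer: -17069889137547785/143327232 ≈ -1.1910e+8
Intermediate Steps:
J(h) = 4*h² (J(h) = (2*h)*(2*h) = 4*h²)
(j((6 + (-3/4 + 5/J(6)))²) + 1735)*(-10522 - 36833) = (((6 + (-3/4 + 5/((4*6²))))²)² + 1735)*(-10522 - 36833) = (((6 + (-3*¼ + 5/((4*36))))²)² + 1735)*(-47355) = (((6 + (-¾ + 5/144))²)² + 1735)*(-47355) = (((6 - 103/144)²)² + 1735)*(-47355) = (((761/144)²)² + 1735)*(-47355) = ((579121/20736)² + 1735)*(-47355) = (335381132641/429981696 + 1735)*(-47355) = (1081399375201/429981696)*(-47355) = -17069889137547785/143327232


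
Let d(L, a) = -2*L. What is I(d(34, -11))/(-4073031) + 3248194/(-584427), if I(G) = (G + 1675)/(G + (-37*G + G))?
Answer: -10495796232162503/1888442168668020 ≈ -5.5579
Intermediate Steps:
I(G) = -(1675 + G)/(35*G) (I(G) = (1675 + G)/(G - 36*G) = (1675 + G)/((-35*G)) = (1675 + G)*(-1/(35*G)) = -(1675 + G)/(35*G))
I(d(34, -11))/(-4073031) + 3248194/(-584427) = ((-1675 - (-2)*34)/(35*((-2*34))))/(-4073031) + 3248194/(-584427) = ((1/35)*(-1675 - 1*(-68))/(-68))*(-1/4073031) + 3248194*(-1/584427) = ((1/35)*(-1/68)*(-1675 + 68))*(-1/4073031) - 3248194/584427 = ((1/35)*(-1/68)*(-1607))*(-1/4073031) - 3248194/584427 = (1607/2380)*(-1/4073031) - 3248194/584427 = -1607/9693813780 - 3248194/584427 = -10495796232162503/1888442168668020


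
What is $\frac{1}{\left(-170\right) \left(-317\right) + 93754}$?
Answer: $\frac{1}{147644} \approx 6.7731 \cdot 10^{-6}$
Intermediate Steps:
$\frac{1}{\left(-170\right) \left(-317\right) + 93754} = \frac{1}{53890 + 93754} = \frac{1}{147644}$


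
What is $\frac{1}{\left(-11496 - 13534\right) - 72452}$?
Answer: $- \frac{1}{97482} \approx -1.0258 \cdot 10^{-5}$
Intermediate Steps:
$\frac{1}{\left(-11496 - 13534\right) - 72452} = \frac{1}{-25030 - 72452} = \frac{1}{-97482} = - \frac{1}{97482}$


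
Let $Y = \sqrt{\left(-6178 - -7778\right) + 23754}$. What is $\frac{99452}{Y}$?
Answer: $\frac{49726 \sqrt{25354}}{12677} \approx 624.58$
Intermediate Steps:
$Y = \sqrt{25354}$ ($Y = \sqrt{\left(-6178 + 7778\right) + 23754} = \sqrt{1600 + 23754} = \sqrt{25354} \approx 159.23$)
$\frac{99452}{Y} = \frac{99452}{\sqrt{25354}} = 99452 \frac{\sqrt{25354}}{25354} = \frac{49726 \sqrt{25354}}{12677}$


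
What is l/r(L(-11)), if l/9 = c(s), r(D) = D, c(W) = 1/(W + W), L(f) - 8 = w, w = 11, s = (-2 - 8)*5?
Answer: -9/1900 ≈ -0.0047368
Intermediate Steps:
s = -50 (s = -10*5 = -50)
L(f) = 19 (L(f) = 8 + 11 = 19)
c(W) = 1/(2*W)
l = -9/100 (l = 9*((1/2)/(-50)) = 9*((1/2)*(-1/50)) = 9*(-1/100) = -9/100 ≈ -0.090000)
l/r(L(-11)) = -9/100/19 = -9/100*1/19 = -9/1900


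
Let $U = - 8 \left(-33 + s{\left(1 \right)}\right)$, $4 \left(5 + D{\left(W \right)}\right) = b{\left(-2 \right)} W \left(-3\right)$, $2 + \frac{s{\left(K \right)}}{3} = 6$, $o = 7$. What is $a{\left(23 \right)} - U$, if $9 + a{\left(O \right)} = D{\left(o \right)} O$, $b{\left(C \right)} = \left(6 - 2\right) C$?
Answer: $674$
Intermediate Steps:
$b{\left(C \right)} = 4 C$
$s{\left(K \right)} = 12$ ($s{\left(K \right)} = -6 + 3 \cdot 6 = -6 + 18 = 12$)
$D{\left(W \right)} = -5 + 6 W$ ($D{\left(W \right)} = -5 + \frac{4 \left(-2\right) W \left(-3\right)}{4} = -5 + \frac{- 8 W \left(-3\right)}{4} = -5 + \frac{24 W}{4} = -5 + 6 W$)
$a{\left(O \right)} = -9 + 37 O$ ($a{\left(O \right)} = -9 + \left(-5 + 6 \cdot 7\right) O = -9 + \left(-5 + 42\right) O = -9 + 37 O$)
$U = 168$ ($U = - 8 \left(-33 + 12\right) = \left(-8\right) \left(-21\right) = 168$)
$a{\left(23 \right)} - U = \left(-9 + 37 \cdot 23\right) - 168 = \left(-9 + 851\right) - 168 = 842 - 168 = 674$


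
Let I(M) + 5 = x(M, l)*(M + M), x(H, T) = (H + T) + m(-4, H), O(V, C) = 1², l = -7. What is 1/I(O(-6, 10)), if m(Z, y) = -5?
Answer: -1/27 ≈ -0.037037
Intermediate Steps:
O(V, C) = 1
x(H, T) = -5 + H + T (x(H, T) = (H + T) - 5 = -5 + H + T)
I(M) = -5 + 2*M*(-12 + M) (I(M) = -5 + (-5 + M - 7)*(M + M) = -5 + (-12 + M)*(2*M) = -5 + 2*M*(-12 + M))
1/I(O(-6, 10)) = 1/(-5 + 2*1*(-12 + 1)) = 1/(-5 + 2*1*(-11)) = 1/(-5 - 22) = 1/(-27) = -1/27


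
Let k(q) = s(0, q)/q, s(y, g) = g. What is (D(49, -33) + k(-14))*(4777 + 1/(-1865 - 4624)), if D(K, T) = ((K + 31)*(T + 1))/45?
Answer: -15591969856/58401 ≈ -2.6698e+5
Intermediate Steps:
D(K, T) = (1 + T)*(31 + K)/45 (D(K, T) = ((31 + K)*(1 + T))*(1/45) = ((1 + T)*(31 + K))*(1/45) = (1 + T)*(31 + K)/45)
k(q) = 1 (k(q) = q/q = 1)
(D(49, -33) + k(-14))*(4777 + 1/(-1865 - 4624)) = ((31/45 + (1/45)*49 + (31/45)*(-33) + (1/45)*49*(-33)) + 1)*(4777 + 1/(-1865 - 4624)) = ((31/45 + 49/45 - 341/15 - 539/15) + 1)*(4777 + 1/(-6489)) = (-512/9 + 1)*(4777 - 1/6489) = -503/9*30997952/6489 = -15591969856/58401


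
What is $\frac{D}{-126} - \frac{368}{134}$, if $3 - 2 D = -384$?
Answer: $- \frac{8033}{1876} \approx -4.282$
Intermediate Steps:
$D = \frac{387}{2}$ ($D = \frac{3}{2} - -192 = \frac{3}{2} + 192 = \frac{387}{2} \approx 193.5$)
$\frac{D}{-126} - \frac{368}{134} = \frac{387}{2 \left(-126\right)} - \frac{368}{134} = \frac{387}{2} \left(- \frac{1}{126}\right) - \frac{184}{67} = - \frac{43}{28} - \frac{184}{67} = - \frac{8033}{1876}$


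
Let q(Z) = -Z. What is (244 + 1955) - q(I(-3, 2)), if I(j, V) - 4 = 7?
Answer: 2210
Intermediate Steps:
I(j, V) = 11 (I(j, V) = 4 + 7 = 11)
(244 + 1955) - q(I(-3, 2)) = (244 + 1955) - (-1)*11 = 2199 - 1*(-11) = 2199 + 11 = 2210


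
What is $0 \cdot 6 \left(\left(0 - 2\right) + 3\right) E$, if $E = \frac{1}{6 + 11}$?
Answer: $0$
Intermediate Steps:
$E = \frac{1}{17} \approx 0.058824$
$0 \cdot 6 \left(\left(0 - 2\right) + 3\right) E = 0 \cdot 6 \left(\left(0 - 2\right) + 3\right) \frac{1}{17} = 0 \cdot 6 \left(-2 + 3\right) \frac{1}{17} = 0 \cdot 6 \cdot 1 \cdot \frac{1}{17} = 0 \cdot 6 \cdot \frac{1}{17} = 0 \cdot \frac{1}{17} = 0$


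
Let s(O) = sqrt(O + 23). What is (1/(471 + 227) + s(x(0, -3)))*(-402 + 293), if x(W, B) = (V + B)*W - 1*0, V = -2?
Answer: -109/698 - 109*sqrt(23) ≈ -522.90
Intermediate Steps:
x(W, B) = W*(-2 + B) (x(W, B) = (-2 + B)*W - 1*0 = W*(-2 + B) + 0 = W*(-2 + B))
s(O) = sqrt(23 + O)
(1/(471 + 227) + s(x(0, -3)))*(-402 + 293) = (1/(471 + 227) + sqrt(23 + 0*(-2 - 3)))*(-402 + 293) = (1/698 + sqrt(23 + 0*(-5)))*(-109) = (1/698 + sqrt(23 + 0))*(-109) = (1/698 + sqrt(23))*(-109) = -109/698 - 109*sqrt(23)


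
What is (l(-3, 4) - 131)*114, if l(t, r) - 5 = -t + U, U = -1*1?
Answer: -14136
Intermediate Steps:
U = -1
l(t, r) = 4 - t (l(t, r) = 5 + (-t - 1) = 5 + (-1 - t) = 4 - t)
(l(-3, 4) - 131)*114 = ((4 - 1*(-3)) - 131)*114 = ((4 + 3) - 131)*114 = (7 - 131)*114 = -124*114 = -14136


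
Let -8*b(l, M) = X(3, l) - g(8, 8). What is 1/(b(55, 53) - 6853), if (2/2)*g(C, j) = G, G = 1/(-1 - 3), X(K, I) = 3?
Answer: -32/219309 ≈ -0.00014591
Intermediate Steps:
G = -1/4 (G = 1/(-4) = -1/4 ≈ -0.25000)
g(C, j) = -1/4
b(l, M) = -13/32 (b(l, M) = -(3 - 1*(-1/4))/8 = -(3 + 1/4)/8 = -1/8*13/4 = -13/32)
1/(b(55, 53) - 6853) = 1/(-13/32 - 6853) = 1/(-219309/32) = -32/219309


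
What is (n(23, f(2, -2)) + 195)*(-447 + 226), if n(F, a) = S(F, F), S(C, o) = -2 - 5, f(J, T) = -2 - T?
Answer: -41548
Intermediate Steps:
S(C, o) = -7
n(F, a) = -7
(n(23, f(2, -2)) + 195)*(-447 + 226) = (-7 + 195)*(-447 + 226) = 188*(-221) = -41548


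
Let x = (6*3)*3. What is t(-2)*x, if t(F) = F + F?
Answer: -216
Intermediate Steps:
t(F) = 2*F
x = 54 (x = 18*3 = 54)
t(-2)*x = (2*(-2))*54 = -4*54 = -216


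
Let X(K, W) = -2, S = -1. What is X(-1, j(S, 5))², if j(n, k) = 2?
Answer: 4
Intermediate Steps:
X(-1, j(S, 5))² = (-2)² = 4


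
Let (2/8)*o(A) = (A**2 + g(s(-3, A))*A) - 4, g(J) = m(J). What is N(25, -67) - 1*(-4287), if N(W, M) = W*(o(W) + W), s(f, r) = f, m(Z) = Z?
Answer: 59512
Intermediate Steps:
g(J) = J
o(A) = -16 - 12*A + 4*A**2 (o(A) = 4*((A**2 - 3*A) - 4) = 4*(-4 + A**2 - 3*A) = -16 - 12*A + 4*A**2)
N(W, M) = W*(-16 - 11*W + 4*W**2) (N(W, M) = W*((-16 - 12*W + 4*W**2) + W) = W*(-16 - 11*W + 4*W**2))
N(25, -67) - 1*(-4287) = 25*(-16 - 11*25 + 4*25**2) - 1*(-4287) = 25*(-16 - 275 + 4*625) + 4287 = 25*(-16 - 275 + 2500) + 4287 = 25*2209 + 4287 = 55225 + 4287 = 59512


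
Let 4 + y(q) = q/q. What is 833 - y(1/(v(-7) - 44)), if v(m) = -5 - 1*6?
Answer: 836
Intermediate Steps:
v(m) = -11 (v(m) = -5 - 6 = -11)
y(q) = -3 (y(q) = -4 + q/q = -4 + 1 = -3)
833 - y(1/(v(-7) - 44)) = 833 - 1*(-3) = 833 + 3 = 836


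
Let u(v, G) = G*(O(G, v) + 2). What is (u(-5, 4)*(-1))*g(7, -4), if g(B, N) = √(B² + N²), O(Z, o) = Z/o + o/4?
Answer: √65/5 ≈ 1.6125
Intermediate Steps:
O(Z, o) = o/4 + Z/o (O(Z, o) = Z/o + o*(¼) = Z/o + o/4 = o/4 + Z/o)
u(v, G) = G*(2 + v/4 + G/v) (u(v, G) = G*((v/4 + G/v) + 2) = G*(2 + v/4 + G/v))
(u(-5, 4)*(-1))*g(7, -4) = ((2*4 + 4²/(-5) + (¼)*4*(-5))*(-1))*√(7² + (-4)²) = ((8 + 16*(-⅕) - 5)*(-1))*√(49 + 16) = ((8 - 16/5 - 5)*(-1))*√65 = (-⅕*(-1))*√65 = √65/5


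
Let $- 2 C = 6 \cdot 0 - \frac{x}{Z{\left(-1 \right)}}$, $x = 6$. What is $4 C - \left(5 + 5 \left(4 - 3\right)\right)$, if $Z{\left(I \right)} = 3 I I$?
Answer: $-6$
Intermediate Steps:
$Z{\left(I \right)} = 3 I^{2}$
$C = 1$ ($C = - \frac{6 \cdot 0 - \frac{6}{3 \left(-1\right)^{2}}}{2} = - \frac{0 - \frac{6}{3 \cdot 1}}{2} = - \frac{0 - \frac{6}{3}}{2} = - \frac{0 - 6 \cdot \frac{1}{3}}{2} = - \frac{0 - 2}{2} = \left(- \frac{1}{2}\right) \left(-2\right) = 1$)
$4 C - \left(5 + 5 \left(4 - 3\right)\right) = 4 \cdot 1 - \left(5 + 5 \left(4 - 3\right)\right) = 4 - 10 = -6$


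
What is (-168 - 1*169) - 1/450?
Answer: -151651/450 ≈ -337.00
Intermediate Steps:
(-168 - 1*169) - 1/450 = (-168 - 169) - 1*1/450 = -337 - 1/450 = -151651/450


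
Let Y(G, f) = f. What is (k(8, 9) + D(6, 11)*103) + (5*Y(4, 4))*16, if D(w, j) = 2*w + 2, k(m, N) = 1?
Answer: 1763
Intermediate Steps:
D(w, j) = 2 + 2*w
(k(8, 9) + D(6, 11)*103) + (5*Y(4, 4))*16 = (1 + (2 + 2*6)*103) + (5*4)*16 = (1 + (2 + 12)*103) + 20*16 = (1 + 14*103) + 320 = (1 + 1442) + 320 = 1443 + 320 = 1763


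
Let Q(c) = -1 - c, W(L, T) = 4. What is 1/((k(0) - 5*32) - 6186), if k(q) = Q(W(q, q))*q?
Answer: -1/6346 ≈ -0.00015758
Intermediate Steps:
k(q) = -5*q (k(q) = (-1 - 1*4)*q = (-1 - 4)*q = -5*q)
1/((k(0) - 5*32) - 6186) = 1/((-5*0 - 5*32) - 6186) = 1/((0 - 160) - 6186) = 1/(-160 - 6186) = 1/(-6346) = -1/6346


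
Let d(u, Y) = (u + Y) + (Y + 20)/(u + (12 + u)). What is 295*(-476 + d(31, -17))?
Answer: -10084575/74 ≈ -1.3628e+5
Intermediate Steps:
d(u, Y) = Y + u + (20 + Y)/(12 + 2*u) (d(u, Y) = (Y + u) + (20 + Y)/(12 + 2*u) = Y + u + (20 + Y)/(12 + 2*u))
295*(-476 + d(31, -17)) = 295*(-476 + (10 + 31² + 6*31 + (13/2)*(-17) - 17*31)/(6 + 31)) = 295*(-476 + (10 + 961 + 186 - 221/2 - 527)/37) = 295*(-476 + (1/37)*(1039/2)) = 295*(-476 + 1039/74) = 295*(-34185/74) = -10084575/74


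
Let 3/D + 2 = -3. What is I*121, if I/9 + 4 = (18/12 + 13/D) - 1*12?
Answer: -78771/2 ≈ -39386.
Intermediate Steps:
D = -⅗ (D = 3/(-2 - 3) = 3/(-5) = 3*(-⅕) = -⅗ ≈ -0.60000)
I = -651/2 (I = -36 + 9*((18/12 + 13/(-⅗)) - 1*12) = -36 + 9*((18*(1/12) + 13*(-5/3)) - 12) = -36 + 9*((3/2 - 65/3) - 12) = -36 + 9*(-121/6 - 12) = -36 + 9*(-193/6) = -36 - 579/2 = -651/2 ≈ -325.50)
I*121 = -651/2*121 = -78771/2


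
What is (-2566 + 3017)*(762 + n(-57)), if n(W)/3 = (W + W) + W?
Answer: 112299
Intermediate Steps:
n(W) = 9*W (n(W) = 3*((W + W) + W) = 3*(2*W + W) = 3*(3*W) = 9*W)
(-2566 + 3017)*(762 + n(-57)) = (-2566 + 3017)*(762 + 9*(-57)) = 451*(762 - 513) = 451*249 = 112299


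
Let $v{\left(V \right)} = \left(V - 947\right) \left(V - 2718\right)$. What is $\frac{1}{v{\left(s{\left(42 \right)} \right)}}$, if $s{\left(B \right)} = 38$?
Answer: $\frac{1}{2436120} \approx 4.1049 \cdot 10^{-7}$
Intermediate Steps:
$v{\left(V \right)} = \left(-2718 + V\right) \left(-947 + V\right)$ ($v{\left(V \right)} = \left(-947 + V\right) \left(-2718 + V\right) = \left(-2718 + V\right) \left(-947 + V\right)$)
$\frac{1}{v{\left(s{\left(42 \right)} \right)}} = \frac{1}{2573946 + 38^{2} - 139270} = \frac{1}{2573946 + 1444 - 139270} = \frac{1}{2436120}$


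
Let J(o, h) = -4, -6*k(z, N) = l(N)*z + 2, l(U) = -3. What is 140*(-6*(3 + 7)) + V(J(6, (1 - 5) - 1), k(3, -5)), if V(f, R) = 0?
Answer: -8400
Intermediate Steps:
k(z, N) = -1/3 + z/2 (k(z, N) = -(-3*z + 2)/6 = -(2 - 3*z)/6 = -1/3 + z/2)
140*(-6*(3 + 7)) + V(J(6, (1 - 5) - 1), k(3, -5)) = 140*(-6*(3 + 7)) + 0 = 140*(-6*10) + 0 = 140*(-60) + 0 = -8400 + 0 = -8400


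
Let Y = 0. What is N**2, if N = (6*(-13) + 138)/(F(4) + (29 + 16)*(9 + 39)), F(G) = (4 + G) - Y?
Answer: 225/293764 ≈ 0.00076592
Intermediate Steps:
F(G) = 4 + G (F(G) = (4 + G) - 1*0 = (4 + G) + 0 = 4 + G)
N = 15/542 (N = (6*(-13) + 138)/((4 + 4) + (29 + 16)*(9 + 39)) = (-78 + 138)/(8 + 45*48) = 60/(8 + 2160) = 60/2168 = 60*(1/2168) = 15/542 ≈ 0.027675)
N**2 = (15/542)**2 = 225/293764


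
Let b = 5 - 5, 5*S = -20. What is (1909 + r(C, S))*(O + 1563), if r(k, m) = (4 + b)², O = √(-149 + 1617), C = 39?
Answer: 3008775 + 3850*√367 ≈ 3.0825e+6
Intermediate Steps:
S = -4 (S = (⅕)*(-20) = -4)
b = 0
O = 2*√367 (O = √1468 = 2*√367 ≈ 38.315)
r(k, m) = 16 (r(k, m) = (4 + 0)² = 4² = 16)
(1909 + r(C, S))*(O + 1563) = (1909 + 16)*(2*√367 + 1563) = 1925*(1563 + 2*√367) = 3008775 + 3850*√367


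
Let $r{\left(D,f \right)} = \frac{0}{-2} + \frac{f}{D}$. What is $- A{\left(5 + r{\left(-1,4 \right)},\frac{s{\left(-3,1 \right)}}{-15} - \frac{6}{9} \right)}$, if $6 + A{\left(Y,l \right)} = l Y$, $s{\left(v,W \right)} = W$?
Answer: $\frac{101}{15} \approx 6.7333$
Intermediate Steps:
$r{\left(D,f \right)} = \frac{f}{D}$ ($r{\left(D,f \right)} = 0 \left(- \frac{1}{2}\right) + \frac{f}{D} = 0 + \frac{f}{D} = \frac{f}{D}$)
$A{\left(Y,l \right)} = -6 + Y l$ ($A{\left(Y,l \right)} = -6 + l Y = -6 + Y l$)
$- A{\left(5 + r{\left(-1,4 \right)},\frac{s{\left(-3,1 \right)}}{-15} - \frac{6}{9} \right)} = - (-6 + \left(5 + \frac{4}{-1}\right) \left(1 \frac{1}{-15} - \frac{6}{9}\right)) = - (-6 + \left(5 + 4 \left(-1\right)\right) \left(1 \left(- \frac{1}{15}\right) - \frac{2}{3}\right)) = - (-6 + \left(5 - 4\right) \left(- \frac{1}{15} - \frac{2}{3}\right)) = - (-6 + 1 \left(- \frac{11}{15}\right)) = - (-6 - \frac{11}{15}) = \left(-1\right) \left(- \frac{101}{15}\right) = \frac{101}{15}$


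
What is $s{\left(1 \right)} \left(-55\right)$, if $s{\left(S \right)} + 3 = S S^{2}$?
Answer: $110$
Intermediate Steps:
$s{\left(S \right)} = -3 + S^{3}$ ($s{\left(S \right)} = -3 + S S^{2} = -3 + S^{3}$)
$s{\left(1 \right)} \left(-55\right) = \left(-3 + 1^{3}\right) \left(-55\right) = \left(-3 + 1\right) \left(-55\right) = \left(-2\right) \left(-55\right) = 110$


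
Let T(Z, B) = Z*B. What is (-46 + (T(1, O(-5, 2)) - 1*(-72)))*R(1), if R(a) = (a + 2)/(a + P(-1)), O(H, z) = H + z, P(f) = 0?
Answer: 69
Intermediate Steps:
R(a) = (2 + a)/a (R(a) = (a + 2)/(a + 0) = (2 + a)/a)
T(Z, B) = B*Z
(-46 + (T(1, O(-5, 2)) - 1*(-72)))*R(1) = (-46 + ((-5 + 2)*1 - 1*(-72)))*((2 + 1)/1) = (-46 + (-3*1 + 72))*(1*3) = (-46 + (-3 + 72))*3 = (-46 + 69)*3 = 23*3 = 69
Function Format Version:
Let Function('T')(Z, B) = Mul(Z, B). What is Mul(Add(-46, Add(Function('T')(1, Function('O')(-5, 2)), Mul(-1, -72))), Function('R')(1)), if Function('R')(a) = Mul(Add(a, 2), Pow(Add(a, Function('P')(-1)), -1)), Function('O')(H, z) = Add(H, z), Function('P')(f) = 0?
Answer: 69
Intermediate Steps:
Function('R')(a) = Mul(Pow(a, -1), Add(2, a)) (Function('R')(a) = Mul(Add(a, 2), Pow(Add(a, 0), -1)) = Mul(Add(2, a), Pow(a, -1)) = Mul(Pow(a, -1), Add(2, a)))
Function('T')(Z, B) = Mul(B, Z)
Mul(Add(-46, Add(Function('T')(1, Function('O')(-5, 2)), Mul(-1, -72))), Function('R')(1)) = Mul(Add(-46, Add(Mul(Add(-5, 2), 1), Mul(-1, -72))), Mul(Pow(1, -1), Add(2, 1))) = Mul(Add(-46, Add(Mul(-3, 1), 72)), Mul(1, 3)) = Mul(Add(-46, Add(-3, 72)), 3) = Mul(Add(-46, 69), 3) = Mul(23, 3) = 69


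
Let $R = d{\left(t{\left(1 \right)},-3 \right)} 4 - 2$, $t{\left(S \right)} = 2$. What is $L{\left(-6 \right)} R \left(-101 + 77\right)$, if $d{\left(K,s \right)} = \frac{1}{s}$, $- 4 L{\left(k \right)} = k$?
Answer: $120$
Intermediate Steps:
$L{\left(k \right)} = - \frac{k}{4}$
$R = - \frac{10}{3}$ ($R = \frac{1}{-3} \cdot 4 - 2 = \left(- \frac{1}{3}\right) 4 - 2 = - \frac{4}{3} - 2 = - \frac{10}{3} \approx -3.3333$)
$L{\left(-6 \right)} R \left(-101 + 77\right) = \left(- \frac{1}{4}\right) \left(-6\right) \left(- \frac{10}{3}\right) \left(-101 + 77\right) = \frac{3}{2} \left(- \frac{10}{3}\right) \left(-24\right) = \left(-5\right) \left(-24\right) = 120$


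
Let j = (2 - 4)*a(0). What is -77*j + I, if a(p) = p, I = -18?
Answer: -18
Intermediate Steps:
j = 0 (j = (2 - 4)*0 = -2*0 = 0)
-77*j + I = -77*0 - 18 = 0 - 18 = -18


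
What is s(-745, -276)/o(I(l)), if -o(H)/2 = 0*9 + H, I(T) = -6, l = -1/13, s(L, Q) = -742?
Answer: -371/6 ≈ -61.833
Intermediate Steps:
l = -1/13 (l = -1*1/13 = -1/13 ≈ -0.076923)
o(H) = -2*H (o(H) = -2*(0*9 + H) = -2*(0 + H) = -2*H)
s(-745, -276)/o(I(l)) = -742/((-2*(-6))) = -742/12 = -742*1/12 = -371/6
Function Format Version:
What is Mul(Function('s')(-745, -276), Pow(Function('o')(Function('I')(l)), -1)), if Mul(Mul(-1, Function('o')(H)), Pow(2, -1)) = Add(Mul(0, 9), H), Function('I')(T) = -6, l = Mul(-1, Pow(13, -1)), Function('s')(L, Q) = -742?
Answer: Rational(-371, 6) ≈ -61.833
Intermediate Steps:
l = Rational(-1, 13) (l = Mul(-1, Rational(1, 13)) = Rational(-1, 13) ≈ -0.076923)
Function('o')(H) = Mul(-2, H) (Function('o')(H) = Mul(-2, Add(Mul(0, 9), H)) = Mul(-2, Add(0, H)) = Mul(-2, H))
Mul(Function('s')(-745, -276), Pow(Function('o')(Function('I')(l)), -1)) = Mul(-742, Pow(Mul(-2, -6), -1)) = Mul(-742, Pow(12, -1)) = Mul(-742, Rational(1, 12)) = Rational(-371, 6)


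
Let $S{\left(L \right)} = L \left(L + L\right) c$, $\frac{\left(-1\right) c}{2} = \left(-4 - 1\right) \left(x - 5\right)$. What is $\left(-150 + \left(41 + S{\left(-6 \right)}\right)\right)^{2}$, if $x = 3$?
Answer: $2399401$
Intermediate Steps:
$c = -20$ ($c = - 2 \left(-4 - 1\right) \left(3 - 5\right) = - 2 \left(\left(-5\right) \left(-2\right)\right) = \left(-2\right) 10 = -20$)
$S{\left(L \right)} = - 40 L^{2}$ ($S{\left(L \right)} = L \left(L + L\right) \left(-20\right) = L 2 L \left(-20\right) = 2 L^{2} \left(-20\right) = - 40 L^{2}$)
$\left(-150 + \left(41 + S{\left(-6 \right)}\right)\right)^{2} = \left(-150 + \left(41 - 40 \left(-6\right)^{2}\right)\right)^{2} = \left(-150 + \left(41 - 1440\right)\right)^{2} = \left(-150 - 1399\right)^{2} = \left(-1549\right)^{2} = 2399401$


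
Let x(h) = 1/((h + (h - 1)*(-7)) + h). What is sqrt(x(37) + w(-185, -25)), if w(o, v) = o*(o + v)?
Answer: sqrt(1230923222)/178 ≈ 197.10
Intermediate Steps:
x(h) = 1/(7 - 5*h) (x(h) = 1/((h + (-1 + h)*(-7)) + h) = 1/((h + (7 - 7*h)) + h) = 1/((7 - 6*h) + h) = 1/(7 - 5*h))
sqrt(x(37) + w(-185, -25)) = sqrt(-1/(-7 + 5*37) - 185*(-185 - 25)) = sqrt(-1/(-7 + 185) - 185*(-210)) = sqrt(-1/178 + 38850) = sqrt(6915299/178) = sqrt(1230923222)/178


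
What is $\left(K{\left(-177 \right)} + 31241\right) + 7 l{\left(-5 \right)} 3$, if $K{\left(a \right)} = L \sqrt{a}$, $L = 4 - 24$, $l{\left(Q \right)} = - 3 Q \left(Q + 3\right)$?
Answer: $30611 - 20 i \sqrt{177} \approx 30611.0 - 266.08 i$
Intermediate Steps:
$l{\left(Q \right)} = - 3 Q \left(3 + Q\right)$
$L = -20$ ($L = 4 - 24 = -20$)
$K{\left(a \right)} = - 20 \sqrt{a}$
$\left(K{\left(-177 \right)} + 31241\right) + 7 l{\left(-5 \right)} 3 = \left(- 20 \sqrt{-177} + 31241\right) + 7 \left(\left(-3\right) \left(-5\right) \left(3 - 5\right)\right) 3 = \left(- 20 i \sqrt{177} + 31241\right) + 7 \left(\left(-3\right) \left(-5\right) \left(-2\right)\right) 3 = \left(- 20 i \sqrt{177} + 31241\right) + 7 \left(-30\right) 3 = \left(31241 - 20 i \sqrt{177}\right) - 630 = 30611 - 20 i \sqrt{177}$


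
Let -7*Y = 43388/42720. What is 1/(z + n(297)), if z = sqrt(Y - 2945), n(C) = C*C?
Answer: 599500440/52881354328237 - 2*I*sqrt(4115146388430)/581694897610607 ≈ 1.1337e-5 - 6.9747e-9*I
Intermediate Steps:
n(C) = C**2
Y = -10847/74760 (Y = -43388/(7*42720) = -1/7*10847/10680 = -10847/74760 ≈ -0.14509)
z = I*sqrt(4115146388430)/37380 (z = sqrt(-10847/74760 - 2945) = sqrt(-220179047/74760) = I*sqrt(4115146388430)/37380 ≈ 54.269*I)
1/(z + n(297)) = 1/(I*sqrt(4115146388430)/37380 + 297**2) = 1/(I*sqrt(4115146388430)/37380 + 88209) = 1/(88209 + I*sqrt(4115146388430)/37380)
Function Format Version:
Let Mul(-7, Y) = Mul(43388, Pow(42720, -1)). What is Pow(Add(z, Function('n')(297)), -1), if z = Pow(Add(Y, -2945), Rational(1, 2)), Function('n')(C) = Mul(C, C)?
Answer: Add(Rational(599500440, 52881354328237), Mul(Rational(-2, 581694897610607), I, Pow(4115146388430, Rational(1, 2)))) ≈ Add(1.1337e-5, Mul(-6.9747e-9, I))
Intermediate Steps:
Function('n')(C) = Pow(C, 2)
Y = Rational(-10847, 74760) (Y = Mul(Rational(-1, 7), Mul(43388, Pow(42720, -1))) = Mul(Rational(-1, 7), Mul(43388, Rational(1, 42720))) = Mul(Rational(-1, 7), Rational(10847, 10680)) = Rational(-10847, 74760) ≈ -0.14509)
z = Mul(Rational(1, 37380), I, Pow(4115146388430, Rational(1, 2))) (z = Pow(Add(Rational(-10847, 74760), -2945), Rational(1, 2)) = Pow(Rational(-220179047, 74760), Rational(1, 2)) = Mul(Rational(1, 37380), I, Pow(4115146388430, Rational(1, 2))) ≈ Mul(54.269, I))
Pow(Add(z, Function('n')(297)), -1) = Pow(Add(Mul(Rational(1, 37380), I, Pow(4115146388430, Rational(1, 2))), Pow(297, 2)), -1) = Pow(Add(Mul(Rational(1, 37380), I, Pow(4115146388430, Rational(1, 2))), 88209), -1) = Pow(Add(88209, Mul(Rational(1, 37380), I, Pow(4115146388430, Rational(1, 2)))), -1)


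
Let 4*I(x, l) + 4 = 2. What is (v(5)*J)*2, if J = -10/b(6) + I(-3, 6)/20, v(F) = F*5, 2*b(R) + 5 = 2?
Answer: 3985/12 ≈ 332.08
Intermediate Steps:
I(x, l) = -1/2 (I(x, l) = -1 + (1/4)*2 = -1 + 1/2 = -1/2)
b(R) = -3/2 (b(R) = -5/2 + (1/2)*2 = -5/2 + 1 = -3/2)
v(F) = 5*F
J = 797/120 (J = -10/(-3/2) - 1/2/20 = -10*(-2/3) - 1/2*1/20 = 20/3 - 1/40 = 797/120 ≈ 6.6417)
(v(5)*J)*2 = ((5*5)*(797/120))*2 = (25*(797/120))*2 = (3985/24)*2 = 3985/12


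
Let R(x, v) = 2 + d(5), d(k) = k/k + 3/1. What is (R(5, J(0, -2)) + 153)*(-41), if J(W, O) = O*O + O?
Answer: -6519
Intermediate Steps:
d(k) = 4 (d(k) = 1 + 3*1 = 1 + 3 = 4)
J(W, O) = O + O² (J(W, O) = O² + O = O + O²)
R(x, v) = 6 (R(x, v) = 2 + 4 = 6)
(R(5, J(0, -2)) + 153)*(-41) = (6 + 153)*(-41) = 159*(-41) = -6519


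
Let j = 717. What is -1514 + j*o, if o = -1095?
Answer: -786629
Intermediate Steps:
-1514 + j*o = -1514 + 717*(-1095) = -1514 - 785115 = -786629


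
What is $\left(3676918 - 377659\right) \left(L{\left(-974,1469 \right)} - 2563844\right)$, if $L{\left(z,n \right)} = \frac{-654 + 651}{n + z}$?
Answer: $- \frac{465233197637533}{55} \approx -8.4588 \cdot 10^{12}$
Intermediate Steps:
$L{\left(z,n \right)} = - \frac{3}{n + z}$
$\left(3676918 - 377659\right) \left(L{\left(-974,1469 \right)} - 2563844\right) = \left(3676918 - 377659\right) \left(- \frac{3}{1469 - 974} - 2563844\right) = 3299259 \left(- \frac{3}{495} - 2563844\right) = 3299259 \left(\left(-3\right) \frac{1}{495} - 2563844\right) = 3299259 \left(- \frac{1}{165} - 2563844\right) = 3299259 \left(- \frac{423034261}{165}\right) = - \frac{465233197637533}{55}$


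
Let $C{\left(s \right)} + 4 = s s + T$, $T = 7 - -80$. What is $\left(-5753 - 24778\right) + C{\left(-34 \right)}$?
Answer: $-29292$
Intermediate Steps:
$T = 87$ ($T = 7 + 80 = 87$)
$C{\left(s \right)} = 83 + s^{2}$ ($C{\left(s \right)} = -4 + \left(s s + 87\right) = -4 + \left(s^{2} + 87\right) = -4 + \left(87 + s^{2}\right) = 83 + s^{2}$)
$\left(-5753 - 24778\right) + C{\left(-34 \right)} = \left(-5753 - 24778\right) + \left(83 + \left(-34\right)^{2}\right) = -30531 + \left(83 + 1156\right) = -30531 + 1239 = -29292$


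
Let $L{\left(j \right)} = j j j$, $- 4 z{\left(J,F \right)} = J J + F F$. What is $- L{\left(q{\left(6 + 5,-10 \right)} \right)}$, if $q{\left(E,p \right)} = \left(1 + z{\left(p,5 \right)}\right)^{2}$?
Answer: $- \frac{3138428376721}{4096} \approx -7.6622 \cdot 10^{8}$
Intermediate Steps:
$z{\left(J,F \right)} = - \frac{F^{2}}{4} - \frac{J^{2}}{4}$ ($z{\left(J,F \right)} = - \frac{J J + F F}{4} = - \frac{J^{2} + F^{2}}{4} = - \frac{F^{2} + J^{2}}{4} = - \frac{F^{2}}{4} - \frac{J^{2}}{4}$)
$q{\left(E,p \right)} = \left(- \frac{21}{4} - \frac{p^{2}}{4}\right)^{2}$ ($q{\left(E,p \right)} = \left(1 - \left(\frac{25}{4} + \frac{p^{2}}{4}\right)\right)^{2} = \left(- \frac{21}{4} - \frac{p^{2}}{4}\right)^{2}$)
$L{\left(j \right)} = j^{3}$ ($L{\left(j \right)} = j^{2} j = j^{3}$)
$- L{\left(q{\left(6 + 5,-10 \right)} \right)} = - \left(\frac{\left(21 + \left(-10\right)^{2}\right)^{2}}{16}\right)^{3} = - \left(\frac{\left(21 + 100\right)^{2}}{16}\right)^{3} = - \left(\frac{121^{2}}{16}\right)^{3} = - \left(\frac{1}{16} \cdot 14641\right)^{3} = - \left(\frac{14641}{16}\right)^{3} = \left(-1\right) \frac{3138428376721}{4096} = - \frac{3138428376721}{4096}$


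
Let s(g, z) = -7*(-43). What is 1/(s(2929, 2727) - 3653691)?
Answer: -1/3653390 ≈ -2.7372e-7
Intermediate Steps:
s(g, z) = 301
1/(s(2929, 2727) - 3653691) = 1/(301 - 3653691) = 1/(-3653390) = -1/3653390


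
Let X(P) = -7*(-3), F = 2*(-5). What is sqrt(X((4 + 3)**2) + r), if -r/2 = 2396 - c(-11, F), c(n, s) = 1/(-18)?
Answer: 2*I*sqrt(10735)/3 ≈ 69.073*I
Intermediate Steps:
F = -10
c(n, s) = -1/18
X(P) = 21
r = -43129/9 (r = -2*(2396 - 1*(-1/18)) = -2*(2396 + 1/18) = -2*43129/18 = -43129/9 ≈ -4792.1)
sqrt(X((4 + 3)**2) + r) = sqrt(21 - 43129/9) = sqrt(-42940/9) = 2*I*sqrt(10735)/3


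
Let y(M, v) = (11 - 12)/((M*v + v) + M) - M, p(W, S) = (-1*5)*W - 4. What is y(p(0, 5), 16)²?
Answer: 43681/2704 ≈ 16.154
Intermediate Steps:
p(W, S) = -4 - 5*W (p(W, S) = -5*W - 4 = -4 - 5*W)
y(M, v) = -M - 1/(M + v + M*v) (y(M, v) = -1/((v + M*v) + M) - M = -1/(M + v + M*v) - M = -M - 1/(M + v + M*v))
y(p(0, 5), 16)² = ((-1 - (-4 - 5*0)² - 1*(-4 - 5*0)*16 - 1*16*(-4 - 5*0)²)/((-4 - 5*0) + 16 + (-4 - 5*0)*16))² = ((-1 - (-4 + 0)² - 1*(-4 + 0)*16 - 1*16*(-4 + 0)²)/((-4 + 0) + 16 + (-4 + 0)*16))² = ((-1 - 1*(-4)² - 1*(-4)*16 - 1*16*(-4)²)/(-4 + 16 - 4*16))² = ((-1 - 1*16 + 64 - 1*16*16)/(-4 + 16 - 64))² = ((-1 - 16 + 64 - 256)/(-52))² = (-1/52*(-209))² = (209/52)² = 43681/2704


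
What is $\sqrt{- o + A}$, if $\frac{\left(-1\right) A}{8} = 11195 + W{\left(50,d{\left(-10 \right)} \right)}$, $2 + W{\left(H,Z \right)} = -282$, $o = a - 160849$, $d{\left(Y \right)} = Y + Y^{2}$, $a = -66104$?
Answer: $\sqrt{139665} \approx 373.72$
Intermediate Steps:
$o = -226953$ ($o = -66104 - 160849 = -226953$)
$W{\left(H,Z \right)} = -284$ ($W{\left(H,Z \right)} = -2 - 282 = -284$)
$A = -87288$ ($A = - 8 \left(11195 - 284\right) = \left(-8\right) 10911 = -87288$)
$\sqrt{- o + A} = \sqrt{\left(-1\right) \left(-226953\right) - 87288} = \sqrt{226953 - 87288} = \sqrt{139665}$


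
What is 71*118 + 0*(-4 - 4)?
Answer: 8378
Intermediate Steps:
71*118 + 0*(-4 - 4) = 8378 + 0*(-8) = 8378 + 0 = 8378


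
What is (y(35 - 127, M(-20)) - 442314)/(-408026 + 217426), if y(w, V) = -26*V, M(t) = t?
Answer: 220897/95300 ≈ 2.3179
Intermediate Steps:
(y(35 - 127, M(-20)) - 442314)/(-408026 + 217426) = (-26*(-20) - 442314)/(-408026 + 217426) = (520 - 442314)/(-190600) = -441794*(-1/190600) = 220897/95300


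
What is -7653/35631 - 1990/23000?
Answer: -8230823/27317100 ≈ -0.30131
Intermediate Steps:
-7653/35631 - 1990/23000 = -7653*1/35631 - 1990*1/23000 = -2551/11877 - 199/2300 = -8230823/27317100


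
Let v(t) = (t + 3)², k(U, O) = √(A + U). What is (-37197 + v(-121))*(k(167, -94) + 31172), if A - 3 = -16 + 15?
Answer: -725768505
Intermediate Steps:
A = 2 (A = 3 + (-16 + 15) = 3 - 1 = 2)
k(U, O) = √(2 + U)
v(t) = (3 + t)²
(-37197 + v(-121))*(k(167, -94) + 31172) = (-37197 + (3 - 121)²)*(√(2 + 167) + 31172) = (-37197 + (-118)²)*(√169 + 31172) = (-37197 + 13924)*(13 + 31172) = -23273*31185 = -725768505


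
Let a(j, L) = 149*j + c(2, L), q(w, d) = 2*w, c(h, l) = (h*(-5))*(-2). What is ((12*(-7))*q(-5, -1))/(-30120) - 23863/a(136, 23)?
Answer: -6131601/5091284 ≈ -1.2043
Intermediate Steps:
c(h, l) = 10*h (c(h, l) = -5*h*(-2) = 10*h)
a(j, L) = 20 + 149*j (a(j, L) = 149*j + 10*2 = 149*j + 20 = 20 + 149*j)
((12*(-7))*q(-5, -1))/(-30120) - 23863/a(136, 23) = ((12*(-7))*(2*(-5)))/(-30120) - 23863/(20 + 149*136) = -84*(-10)*(-1/30120) - 23863/(20 + 20264) = 840*(-1/30120) - 23863/20284 = -7/251 - 23863*1/20284 = -7/251 - 23863/20284 = -6131601/5091284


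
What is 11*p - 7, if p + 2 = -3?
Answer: -62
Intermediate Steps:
p = -5 (p = -2 - 3 = -5)
11*p - 7 = 11*(-5) - 7 = -55 - 7 = -62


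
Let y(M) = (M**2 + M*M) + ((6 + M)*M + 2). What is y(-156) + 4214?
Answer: 76288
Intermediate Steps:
y(M) = 2 + 2*M**2 + M*(6 + M) (y(M) = (M**2 + M**2) + (M*(6 + M) + 2) = 2*M**2 + (2 + M*(6 + M)) = 2 + 2*M**2 + M*(6 + M))
y(-156) + 4214 = (2 + 3*(-156)**2 + 6*(-156)) + 4214 = (2 + 3*24336 - 936) + 4214 = (2 + 73008 - 936) + 4214 = 72074 + 4214 = 76288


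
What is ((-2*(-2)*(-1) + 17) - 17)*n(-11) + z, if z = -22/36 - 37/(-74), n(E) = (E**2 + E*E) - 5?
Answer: -8533/9 ≈ -948.11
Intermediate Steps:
n(E) = -5 + 2*E**2 (n(E) = (E**2 + E**2) - 5 = 2*E**2 - 5 = -5 + 2*E**2)
z = -1/9 (z = -22*1/36 - 37*(-1/74) = -11/18 + 1/2 = -1/9 ≈ -0.11111)
((-2*(-2)*(-1) + 17) - 17)*n(-11) + z = ((-2*(-2)*(-1) + 17) - 17)*(-5 + 2*(-11)**2) - 1/9 = ((4*(-1) + 17) - 17)*(-5 + 2*121) - 1/9 = ((-4 + 17) - 17)*(-5 + 242) - 1/9 = (13 - 17)*237 - 1/9 = -4*237 - 1/9 = -948 - 1/9 = -8533/9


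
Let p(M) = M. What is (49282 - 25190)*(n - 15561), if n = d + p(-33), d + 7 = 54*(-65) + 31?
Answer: -459675360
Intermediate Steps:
d = -3486 (d = -7 + (54*(-65) + 31) = -7 + (-3510 + 31) = -7 - 3479 = -3486)
n = -3519 (n = -3486 - 33 = -3519)
(49282 - 25190)*(n - 15561) = (49282 - 25190)*(-3519 - 15561) = 24092*(-19080) = -459675360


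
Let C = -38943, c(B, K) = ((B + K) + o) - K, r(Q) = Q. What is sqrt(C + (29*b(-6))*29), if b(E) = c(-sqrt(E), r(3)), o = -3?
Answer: sqrt(-41466 - 841*I*sqrt(6)) ≈ 5.0566 - 203.69*I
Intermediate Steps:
c(B, K) = -3 + B (c(B, K) = ((B + K) - 3) - K = (-3 + B + K) - K = -3 + B)
b(E) = -3 - sqrt(E)
sqrt(C + (29*b(-6))*29) = sqrt(-38943 + (29*(-3 - sqrt(-6)))*29) = sqrt(-38943 + (29*(-3 - I*sqrt(6)))*29) = sqrt(-38943 + (-87 - 29*I*sqrt(6))*29) = sqrt(-38943 + (-2523 - 841*I*sqrt(6))) = sqrt(-41466 - 841*I*sqrt(6))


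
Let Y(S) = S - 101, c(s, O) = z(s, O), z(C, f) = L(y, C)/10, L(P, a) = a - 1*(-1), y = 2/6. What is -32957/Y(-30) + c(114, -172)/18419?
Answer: 1214072979/4825778 ≈ 251.58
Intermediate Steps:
y = 1/3 (y = 2*(1/6) = 1/3 ≈ 0.33333)
L(P, a) = 1 + a (L(P, a) = a + 1 = 1 + a)
z(C, f) = 1/10 + C/10 (z(C, f) = (1 + C)/10 = (1 + C)*(1/10) = 1/10 + C/10)
c(s, O) = 1/10 + s/10
Y(S) = -101 + S
-32957/Y(-30) + c(114, -172)/18419 = -32957/(-101 - 30) + (1/10 + (1/10)*114)/18419 = -32957/(-131) + (1/10 + 57/5)*(1/18419) = -32957*(-1/131) + (23/2)*(1/18419) = 32957/131 + 23/36838 = 1214072979/4825778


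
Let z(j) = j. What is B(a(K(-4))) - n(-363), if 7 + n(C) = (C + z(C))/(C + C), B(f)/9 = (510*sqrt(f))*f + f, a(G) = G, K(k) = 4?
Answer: 36762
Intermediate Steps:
B(f) = 9*f + 4590*f**(3/2) (B(f) = 9*((510*sqrt(f))*f + f) = 9*(510*f**(3/2) + f) = 9*(f + 510*f**(3/2)) = 9*f + 4590*f**(3/2))
n(C) = -6 (n(C) = -7 + (C + C)/(C + C) = -7 + (2*C)/((2*C)) = -7 + (2*C)*(1/(2*C)) = -7 + 1 = -6)
B(a(K(-4))) - n(-363) = (9*4 + 4590*4**(3/2)) - 1*(-6) = (36 + 4590*8) + 6 = (36 + 36720) + 6 = 36756 + 6 = 36762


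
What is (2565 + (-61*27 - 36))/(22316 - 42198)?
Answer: -441/9941 ≈ -0.044362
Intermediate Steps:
(2565 + (-61*27 - 36))/(22316 - 42198) = (2565 + (-1647 - 36))/(-19882) = (2565 - 1683)*(-1/19882) = 882*(-1/19882) = -441/9941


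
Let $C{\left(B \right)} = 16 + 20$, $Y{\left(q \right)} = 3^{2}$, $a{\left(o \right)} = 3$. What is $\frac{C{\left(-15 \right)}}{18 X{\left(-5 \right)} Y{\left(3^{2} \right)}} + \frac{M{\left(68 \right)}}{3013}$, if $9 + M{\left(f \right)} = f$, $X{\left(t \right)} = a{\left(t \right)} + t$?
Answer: $- \frac{2482}{27117} \approx -0.091529$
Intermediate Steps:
$X{\left(t \right)} = 3 + t$
$M{\left(f \right)} = -9 + f$
$Y{\left(q \right)} = 9$
$C{\left(B \right)} = 36$
$\frac{C{\left(-15 \right)}}{18 X{\left(-5 \right)} Y{\left(3^{2} \right)}} + \frac{M{\left(68 \right)}}{3013} = \frac{36}{18 \left(3 - 5\right) 9} + \frac{-9 + 68}{3013} = \frac{36}{18 \left(-2\right) 9} + 59 \cdot \frac{1}{3013} = \frac{36}{\left(-36\right) 9} + \frac{59}{3013} = \frac{36}{-324} + \frac{59}{3013} = 36 \left(- \frac{1}{324}\right) + \frac{59}{3013} = - \frac{1}{9} + \frac{59}{3013} = - \frac{2482}{27117}$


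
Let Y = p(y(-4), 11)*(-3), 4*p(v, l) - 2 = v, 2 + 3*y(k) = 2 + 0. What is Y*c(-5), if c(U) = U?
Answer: 15/2 ≈ 7.5000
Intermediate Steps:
y(k) = 0 (y(k) = -2/3 + (2 + 0)/3 = -2/3 + (1/3)*2 = -2/3 + 2/3 = 0)
p(v, l) = 1/2 + v/4
Y = -3/2 (Y = (1/2 + (1/4)*0)*(-3) = (1/2 + 0)*(-3) = (1/2)*(-3) = -3/2 ≈ -1.5000)
Y*c(-5) = -3/2*(-5) = 15/2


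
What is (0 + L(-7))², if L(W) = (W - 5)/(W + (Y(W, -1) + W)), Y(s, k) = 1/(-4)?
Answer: 256/361 ≈ 0.70914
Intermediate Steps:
Y(s, k) = -¼
L(W) = (-5 + W)/(-¼ + 2*W) (L(W) = (W - 5)/(W + (-¼ + W)) = (-5 + W)/(-¼ + 2*W))
(0 + L(-7))² = (0 + 4*(-5 - 7)/(-1 + 8*(-7)))² = (0 + 4*(-12)/(-1 - 56))² = (0 + 4*(-12)/(-57))² = (0 + 4*(-1/57)*(-12))² = (0 + 16/19)² = (16/19)² = 256/361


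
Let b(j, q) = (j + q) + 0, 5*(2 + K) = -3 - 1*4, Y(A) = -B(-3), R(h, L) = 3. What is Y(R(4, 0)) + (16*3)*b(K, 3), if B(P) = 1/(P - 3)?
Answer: -571/30 ≈ -19.033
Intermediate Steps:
B(P) = 1/(-3 + P)
Y(A) = ⅙ (Y(A) = -1/(-3 - 3) = -1/(-6) = -1*(-⅙) = ⅙)
K = -17/5 (K = -2 + (-3 - 1*4)/5 = -2 + (-3 - 4)/5 = -2 + (⅕)*(-7) = -2 - 7/5 = -17/5 ≈ -3.4000)
b(j, q) = j + q
Y(R(4, 0)) + (16*3)*b(K, 3) = ⅙ + (16*3)*(-17/5 + 3) = ⅙ + 48*(-⅖) = ⅙ - 96/5 = -571/30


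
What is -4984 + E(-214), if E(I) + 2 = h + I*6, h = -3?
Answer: -6273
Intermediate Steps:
E(I) = -5 + 6*I (E(I) = -2 + (-3 + I*6) = -2 + (-3 + 6*I) = -5 + 6*I)
-4984 + E(-214) = -4984 + (-5 + 6*(-214)) = -4984 + (-5 - 1284) = -4984 - 1289 = -6273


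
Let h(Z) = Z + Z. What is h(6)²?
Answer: 144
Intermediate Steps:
h(Z) = 2*Z
h(6)² = (2*6)² = 12² = 144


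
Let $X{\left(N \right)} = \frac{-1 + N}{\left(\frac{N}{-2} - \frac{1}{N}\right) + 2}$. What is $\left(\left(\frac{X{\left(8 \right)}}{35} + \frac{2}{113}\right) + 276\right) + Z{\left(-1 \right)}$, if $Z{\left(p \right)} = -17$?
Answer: $\frac{2486961}{9605} \approx 258.92$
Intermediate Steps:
$X{\left(N \right)} = \frac{-1 + N}{2 - \frac{1}{N} - \frac{N}{2}}$ ($X{\left(N \right)} = \frac{-1 + N}{\left(N \left(- \frac{1}{2}\right) - \frac{1}{N}\right) + 2} = \frac{-1 + N}{\left(- \frac{N}{2} - \frac{1}{N}\right) + 2} = \frac{-1 + N}{\left(- \frac{1}{N} - \frac{N}{2}\right) + 2} = \frac{-1 + N}{2 - \frac{1}{N} - \frac{N}{2}}$)
$\left(\left(\frac{X{\left(8 \right)}}{35} + \frac{2}{113}\right) + 276\right) + Z{\left(-1 \right)} = \left(\left(\frac{2 \cdot 8 \frac{1}{2 + 8^{2} - 32} \left(1 - 8\right)}{35} + \frac{2}{113}\right) + 276\right) - 17 = \left(\left(2 \cdot 8 \frac{1}{2 + 64 - 32} \left(1 - 8\right) \frac{1}{35} + 2 \cdot \frac{1}{113}\right) + 276\right) - 17 = \left(\left(2 \cdot 8 \cdot \frac{1}{34} \left(-7\right) \frac{1}{35} + \frac{2}{113}\right) + 276\right) - 17 = \left(\left(\left(- \frac{56}{17}\right) \frac{1}{35} + \frac{2}{113}\right) + 276\right) - 17 = \left(\left(- \frac{8}{85} + \frac{2}{113}\right) + 276\right) - 17 = \left(- \frac{734}{9605} + 276\right) - 17 = \frac{2650246}{9605} - 17 = \frac{2486961}{9605}$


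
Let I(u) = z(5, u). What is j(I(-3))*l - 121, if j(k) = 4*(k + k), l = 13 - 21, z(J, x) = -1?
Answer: -57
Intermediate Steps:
I(u) = -1
l = -8
j(k) = 8*k (j(k) = 4*(2*k) = 8*k)
j(I(-3))*l - 121 = (8*(-1))*(-8) - 121 = -8*(-8) - 121 = 64 - 121 = -57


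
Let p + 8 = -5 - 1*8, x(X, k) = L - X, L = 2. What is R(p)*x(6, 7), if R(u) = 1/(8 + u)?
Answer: 4/13 ≈ 0.30769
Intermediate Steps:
x(X, k) = 2 - X
p = -21 (p = -8 + (-5 - 1*8) = -8 + (-5 - 8) = -8 - 13 = -21)
R(p)*x(6, 7) = (2 - 1*6)/(8 - 21) = (2 - 6)/(-13) = -1/13*(-4) = 4/13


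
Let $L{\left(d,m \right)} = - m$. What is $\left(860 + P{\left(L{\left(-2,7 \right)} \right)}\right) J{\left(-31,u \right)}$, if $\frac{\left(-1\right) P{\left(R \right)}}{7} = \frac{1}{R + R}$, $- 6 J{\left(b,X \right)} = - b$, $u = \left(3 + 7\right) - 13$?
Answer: $- \frac{53351}{12} \approx -4445.9$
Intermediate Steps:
$u = -3$ ($u = 10 - 13 = -3$)
$J{\left(b,X \right)} = \frac{b}{6}$ ($J{\left(b,X \right)} = - \frac{\left(-1\right) b}{6} = \frac{b}{6}$)
$P{\left(R \right)} = - \frac{7}{2 R}$ ($P{\left(R \right)} = - \frac{7}{R + R} = - \frac{7}{2 R}$)
$\left(860 + P{\left(L{\left(-2,7 \right)} \right)}\right) J{\left(-31,u \right)} = \left(860 - \frac{7}{2 \left(\left(-1\right) 7\right)}\right) \frac{1}{6} \left(-31\right) = \left(860 - \frac{7}{2 \left(-7\right)}\right) \left(- \frac{31}{6}\right) = \left(860 - - \frac{1}{2}\right) \left(- \frac{31}{6}\right) = \left(860 + \frac{1}{2}\right) \left(- \frac{31}{6}\right) = \frac{1721}{2} \left(- \frac{31}{6}\right) = - \frac{53351}{12}$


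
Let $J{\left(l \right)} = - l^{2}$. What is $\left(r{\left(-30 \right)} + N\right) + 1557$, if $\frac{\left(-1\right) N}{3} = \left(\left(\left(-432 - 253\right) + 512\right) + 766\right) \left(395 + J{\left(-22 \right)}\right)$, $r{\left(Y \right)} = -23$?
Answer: $159865$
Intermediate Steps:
$N = 158331$ ($N = - 3 \left(\left(\left(-432 - 253\right) + 512\right) + 766\right) \left(395 - \left(-22\right)^{2}\right) = - 3 \left(\left(-685 + 512\right) + 766\right) \left(395 - 484\right) = - 3 \left(-173 + 766\right) \left(395 - 484\right) = - 3 \cdot 593 \left(-89\right) = \left(-3\right) \left(-52777\right) = 158331$)
$\left(r{\left(-30 \right)} + N\right) + 1557 = \left(-23 + 158331\right) + 1557 = 158308 + 1557 = 159865$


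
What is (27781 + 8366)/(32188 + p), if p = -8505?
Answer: 36147/23683 ≈ 1.5263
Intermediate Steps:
(27781 + 8366)/(32188 + p) = (27781 + 8366)/(32188 - 8505) = 36147/23683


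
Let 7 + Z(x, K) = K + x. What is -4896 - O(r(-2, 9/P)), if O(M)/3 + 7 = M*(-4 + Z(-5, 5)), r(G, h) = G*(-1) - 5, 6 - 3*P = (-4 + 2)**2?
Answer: -4974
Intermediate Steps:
P = 2/3 (P = 2 - (-4 + 2)**2/3 = 2 - 1/3*(-2)**2 = 2 - 1/3*4 = 2 - 4/3 = 2/3 ≈ 0.66667)
r(G, h) = -5 - G (r(G, h) = -G - 5 = -5 - G)
Z(x, K) = -7 + K + x (Z(x, K) = -7 + (K + x) = -7 + K + x)
O(M) = -21 - 33*M (O(M) = -21 + 3*(M*(-4 + (-7 + 5 - 5))) = -21 + 3*(M*(-4 - 7)) = -21 + 3*(M*(-11)) = -21 + 3*(-11*M) = -21 - 33*M)
-4896 - O(r(-2, 9/P)) = -4896 - (-21 - 33*(-5 - 1*(-2))) = -4896 - (-21 - 33*(-5 + 2)) = -4896 - (-21 - 33*(-3)) = -4896 - (-21 + 99) = -4896 - 1*78 = -4896 - 78 = -4974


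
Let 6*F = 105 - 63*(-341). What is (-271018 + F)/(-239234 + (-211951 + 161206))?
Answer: 267420/289979 ≈ 0.92220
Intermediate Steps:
F = 3598 (F = (105 - 63*(-341))/6 = (105 + 21483)/6 = (⅙)*21588 = 3598)
(-271018 + F)/(-239234 + (-211951 + 161206)) = (-271018 + 3598)/(-239234 + (-211951 + 161206)) = -267420/(-239234 - 50745) = -267420/(-289979) = -267420*(-1/289979) = 267420/289979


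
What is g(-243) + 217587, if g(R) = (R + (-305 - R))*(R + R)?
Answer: 365817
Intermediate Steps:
g(R) = -610*R
g(-243) + 217587 = -610*(-243) + 217587 = 148230 + 217587 = 365817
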